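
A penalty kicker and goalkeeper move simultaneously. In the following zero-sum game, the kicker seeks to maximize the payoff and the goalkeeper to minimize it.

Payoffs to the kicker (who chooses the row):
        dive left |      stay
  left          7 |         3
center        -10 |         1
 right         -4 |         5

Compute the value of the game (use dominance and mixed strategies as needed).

47/13

Row center is strictly dominated by row right, so the kicker never plays it.
The remaining 2×2 game on (left, right) × (dive left, stay) has no saddle point. Let the kicker play left with probability p; indifference gives 7p − 4(1−p) = 3p + 5(1−p), so p = 9/13.
Similarly the goalkeeper's optimal q on dive left is 2/13, and the value is 7·(2/13) + (3)·(11/13) = 47/13.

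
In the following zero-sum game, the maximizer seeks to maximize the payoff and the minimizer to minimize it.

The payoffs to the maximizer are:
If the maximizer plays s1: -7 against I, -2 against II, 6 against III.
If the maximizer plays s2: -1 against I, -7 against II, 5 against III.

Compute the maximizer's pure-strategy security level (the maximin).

The worst-case payoff for each row is s1: -7, s2: -7.
The best of these is -7.

-7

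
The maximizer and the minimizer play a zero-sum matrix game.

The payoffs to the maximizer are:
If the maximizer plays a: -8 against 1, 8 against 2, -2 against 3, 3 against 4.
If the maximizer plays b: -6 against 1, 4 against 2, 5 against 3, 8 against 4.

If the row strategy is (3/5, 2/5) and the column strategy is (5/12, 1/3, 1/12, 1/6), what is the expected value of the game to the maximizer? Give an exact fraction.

1/30

Against (5/12, 1/3, 1/12, 1/6), each row's expected payoff is a: -1/3; b: 7/12.
Taking the (3/5, 2/5)-weighted average: (3/5)·(-1/3) + (2/5)·(7/12) = 1/30.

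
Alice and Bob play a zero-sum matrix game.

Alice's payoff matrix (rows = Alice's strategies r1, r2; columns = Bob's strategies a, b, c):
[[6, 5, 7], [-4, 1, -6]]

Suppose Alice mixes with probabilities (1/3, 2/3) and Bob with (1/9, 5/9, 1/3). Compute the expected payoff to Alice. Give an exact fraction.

2/3

Against (1/9, 5/9, 1/3), each row's expected payoff is r1: 52/9; r2: -17/9.
Taking the (1/3, 2/3)-weighted average: (1/3)·(52/9) + (2/3)·(-17/9) = 2/3.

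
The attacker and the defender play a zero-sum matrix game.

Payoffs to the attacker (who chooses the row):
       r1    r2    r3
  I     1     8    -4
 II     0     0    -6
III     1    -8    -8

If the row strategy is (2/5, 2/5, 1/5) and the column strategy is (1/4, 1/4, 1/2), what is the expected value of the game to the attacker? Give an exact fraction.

Against (1/4, 1/4, 1/2), each row's expected payoff is I: 1/4; II: -3; III: -23/4.
Taking the (2/5, 2/5, 1/5)-weighted average: (2/5)·(1/4) + (2/5)·(-3) + (1/5)·(-23/4) = -9/4.

-9/4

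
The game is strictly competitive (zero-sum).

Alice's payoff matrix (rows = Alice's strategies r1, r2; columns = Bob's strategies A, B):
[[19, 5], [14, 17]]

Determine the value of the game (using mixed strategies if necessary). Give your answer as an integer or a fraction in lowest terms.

Row minima are 5 and 14, so Alice's maximin is 14; column maxima are 19 and 17, so Bob's minimax is 17. These differ, so the equilibrium is in mixed strategies.
Let Alice play r1 with probability p. Bob is indifferent when 19p + 14(1−p) = 5p + 17(1−p), giving p = 3/17.
Let Bob play A with probability q. Alice is indifferent when 19q + 5(1−q) = 14q + 17(1−q), giving q = 12/17.
The value is 19·(12/17) + (5)·(5/17) = 253/17.

253/17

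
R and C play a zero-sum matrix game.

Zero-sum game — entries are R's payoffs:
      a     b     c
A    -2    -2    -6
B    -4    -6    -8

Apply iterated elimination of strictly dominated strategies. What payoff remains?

-6

Column a is strictly dominated by c for C (-6<-2, -8<-4); eliminate a.
Column b is strictly dominated by c for C (-6<-2, -8<-6); eliminate b.
Row B is strictly dominated by row A (-6>-8); eliminate B.
Only (A, c) remains, with payoff -6.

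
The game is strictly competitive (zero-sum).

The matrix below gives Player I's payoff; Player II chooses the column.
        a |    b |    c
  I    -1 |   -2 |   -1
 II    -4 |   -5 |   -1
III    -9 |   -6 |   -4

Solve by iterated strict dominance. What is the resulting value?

-2

Column c is strictly dominated by b for Player II (-2<-1, -5<-1, -6<-4); eliminate c.
Row III is strictly dominated by row I (-1>-9, -2>-6); eliminate III.
Column a is strictly dominated by b for Player II (-2<-1, -5<-4); eliminate a.
Row II is strictly dominated by row I (-2>-5); eliminate II.
Only (I, b) remains, with payoff -2.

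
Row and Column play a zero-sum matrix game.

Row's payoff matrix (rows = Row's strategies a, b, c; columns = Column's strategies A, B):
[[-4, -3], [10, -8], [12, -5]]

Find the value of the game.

Row b is strictly dominated by row c, so Row never plays it.
The remaining 2×2 game on (a, c) × (A, B) has no saddle point. Let Row play a with probability p; indifference gives −4p + 12(1−p) = −3p − 5(1−p), so p = 17/18.
Similarly Column's optimal q on A is 1/9, and the value is -4·(1/9) + (-3)·(8/9) = -28/9.

-28/9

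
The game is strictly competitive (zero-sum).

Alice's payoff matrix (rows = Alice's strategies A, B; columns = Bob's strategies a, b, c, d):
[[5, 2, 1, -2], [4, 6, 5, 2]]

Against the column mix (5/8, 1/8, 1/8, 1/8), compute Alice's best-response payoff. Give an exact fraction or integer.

A: (5)·(5/8) + (2)·(1/8) + (1)·(1/8) + (-2)·(1/8) = 13/4.
B: (4)·(5/8) + (6)·(1/8) + (5)·(1/8) + (2)·(1/8) = 33/8.
The best pure response is B with expected payoff 33/8.

33/8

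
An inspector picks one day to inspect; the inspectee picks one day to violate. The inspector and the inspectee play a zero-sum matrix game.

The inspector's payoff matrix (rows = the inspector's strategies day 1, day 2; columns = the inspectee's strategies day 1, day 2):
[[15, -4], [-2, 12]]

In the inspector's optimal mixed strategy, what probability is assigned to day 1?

Row minima are -4 and -2, so the inspector's maximin is -2; column maxima are 15 and 12, so the inspectee's minimax is 12. These differ, so the equilibrium is in mixed strategies.
Let the inspector play day 1 with probability p. The inspectee is indifferent when 15p − 2(1−p) = −4p + 12(1−p), giving p = 14/33.

14/33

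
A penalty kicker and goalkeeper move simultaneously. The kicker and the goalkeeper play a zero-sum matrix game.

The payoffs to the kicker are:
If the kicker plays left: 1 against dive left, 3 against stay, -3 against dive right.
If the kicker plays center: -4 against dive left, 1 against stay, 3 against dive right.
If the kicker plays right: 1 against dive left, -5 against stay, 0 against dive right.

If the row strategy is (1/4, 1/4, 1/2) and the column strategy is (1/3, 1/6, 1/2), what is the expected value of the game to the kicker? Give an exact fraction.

-1/3

Against (1/3, 1/6, 1/2), each row's expected payoff is left: -2/3; center: 1/3; right: -1/2.
Taking the (1/4, 1/4, 1/2)-weighted average: (1/4)·(-2/3) + (1/4)·(1/3) + (1/2)·(-1/2) = -1/3.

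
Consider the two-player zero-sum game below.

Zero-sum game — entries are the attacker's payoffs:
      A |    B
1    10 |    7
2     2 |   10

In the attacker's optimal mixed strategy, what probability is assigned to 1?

Row minima are 7 and 2, so the attacker's maximin is 7; column maxima are 10 and 10, so the defender's minimax is 10. These differ, so the equilibrium is in mixed strategies.
Let the attacker play 1 with probability p. The defender is indifferent when 10p + 2(1−p) = 7p + 10(1−p), giving p = 8/11.

8/11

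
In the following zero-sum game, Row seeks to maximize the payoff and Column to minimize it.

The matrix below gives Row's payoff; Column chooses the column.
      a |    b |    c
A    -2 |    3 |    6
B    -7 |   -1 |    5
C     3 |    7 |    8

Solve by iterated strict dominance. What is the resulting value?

Column b is strictly dominated by a for Column (-2<3, -7<-1, 3<7); eliminate b.
Column c is strictly dominated by a for Column (-2<6, -7<5, 3<8); eliminate c.
Row A is strictly dominated by row C (3>-2); eliminate A.
Row B is strictly dominated by row C (3>-7); eliminate B.
Only (C, a) remains, with payoff 3.

3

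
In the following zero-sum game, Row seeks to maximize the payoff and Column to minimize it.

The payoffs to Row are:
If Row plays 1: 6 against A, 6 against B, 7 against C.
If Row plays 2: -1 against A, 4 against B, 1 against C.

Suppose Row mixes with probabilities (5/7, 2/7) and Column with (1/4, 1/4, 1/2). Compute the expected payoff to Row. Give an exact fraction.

Against (1/4, 1/4, 1/2), each row's expected payoff is 1: 13/2; 2: 5/4.
Taking the (5/7, 2/7)-weighted average: (5/7)·(13/2) + (2/7)·(5/4) = 5.

5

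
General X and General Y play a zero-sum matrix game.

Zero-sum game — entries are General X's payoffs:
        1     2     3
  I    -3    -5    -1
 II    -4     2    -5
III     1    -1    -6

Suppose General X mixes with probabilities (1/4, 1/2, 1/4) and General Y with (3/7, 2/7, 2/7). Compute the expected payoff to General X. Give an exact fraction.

Against (3/7, 2/7, 2/7), each row's expected payoff is I: -3; II: -18/7; III: -11/7.
Taking the (1/4, 1/2, 1/4)-weighted average: (1/4)·(-3) + (1/2)·(-18/7) + (1/4)·(-11/7) = -17/7.

-17/7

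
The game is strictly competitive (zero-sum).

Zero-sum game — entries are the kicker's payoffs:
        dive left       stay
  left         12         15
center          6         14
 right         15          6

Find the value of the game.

Row center is strictly dominated by row left, so the kicker never plays it.
The remaining 2×2 game on (left, right) × (dive left, stay) has no saddle point. Let the kicker play left with probability p; indifference gives 12p + 15(1−p) = 15p + 6(1−p), so p = 3/4.
Similarly the goalkeeper's optimal q on dive left is 3/4, and the value is 12·(3/4) + (15)·(1/4) = 51/4.

51/4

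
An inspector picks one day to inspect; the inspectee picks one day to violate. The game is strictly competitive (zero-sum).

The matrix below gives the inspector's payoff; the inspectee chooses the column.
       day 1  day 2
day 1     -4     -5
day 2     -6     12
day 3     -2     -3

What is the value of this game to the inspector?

Row day 1 is strictly dominated by row day 3, so the inspector never plays it.
The remaining 2×2 game on (day 2, day 3) × (day 1, day 2) has no saddle point. Let the inspector play day 2 with probability p; indifference gives −6p − 2(1−p) = 12p − 3(1−p), so p = 1/19.
Similarly the inspectee's optimal q on day 1 is 15/19, and the value is -6·(15/19) + (12)·(4/19) = -42/19.

-42/19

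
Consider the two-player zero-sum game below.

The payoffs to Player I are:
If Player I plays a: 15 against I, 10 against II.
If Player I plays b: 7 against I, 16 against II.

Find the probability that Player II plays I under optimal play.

3/7

Row minima are 10 and 7, so Player I's maximin is 10; column maxima are 15 and 16, so Player II's minimax is 15. These differ, so the equilibrium is in mixed strategies.
Let Player II play I with probability q. Player I is indifferent when 15q + 10(1−q) = 7q + 16(1−q), giving q = 3/7.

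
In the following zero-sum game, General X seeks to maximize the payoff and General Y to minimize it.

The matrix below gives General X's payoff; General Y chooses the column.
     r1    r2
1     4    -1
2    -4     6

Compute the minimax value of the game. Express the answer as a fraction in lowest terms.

Row minima are -1 and -4, so General X's maximin is -1; column maxima are 4 and 6, so General Y's minimax is 4. These differ, so the equilibrium is in mixed strategies.
Let General X play 1 with probability p. General Y is indifferent when 4p − 4(1−p) = −p + 6(1−p), giving p = 2/3.
Let General Y play r1 with probability q. General X is indifferent when 4q − (1−q) = −4q + 6(1−q), giving q = 7/15.
The value is 4·(7/15) + (-1)·(8/15) = 4/3.

4/3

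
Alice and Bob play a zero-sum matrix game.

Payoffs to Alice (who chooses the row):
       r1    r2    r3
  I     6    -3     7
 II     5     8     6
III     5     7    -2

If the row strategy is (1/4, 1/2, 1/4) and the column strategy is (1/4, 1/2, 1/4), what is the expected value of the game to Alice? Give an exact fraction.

Against (1/4, 1/2, 1/4), each row's expected payoff is I: 7/4; II: 27/4; III: 17/4.
Taking the (1/4, 1/2, 1/4)-weighted average: (1/4)·(7/4) + (1/2)·(27/4) + (1/4)·(17/4) = 39/8.

39/8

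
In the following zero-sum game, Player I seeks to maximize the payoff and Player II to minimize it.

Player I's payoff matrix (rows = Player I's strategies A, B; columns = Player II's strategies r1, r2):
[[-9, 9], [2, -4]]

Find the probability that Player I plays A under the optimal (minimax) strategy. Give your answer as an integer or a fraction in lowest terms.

1/4

Row minima are -9 and -4, so Player I's maximin is -4; column maxima are 2 and 9, so Player II's minimax is 2. These differ, so the equilibrium is in mixed strategies.
Let Player I play A with probability p. Player II is indifferent when −9p + 2(1−p) = 9p − 4(1−p), giving p = 1/4.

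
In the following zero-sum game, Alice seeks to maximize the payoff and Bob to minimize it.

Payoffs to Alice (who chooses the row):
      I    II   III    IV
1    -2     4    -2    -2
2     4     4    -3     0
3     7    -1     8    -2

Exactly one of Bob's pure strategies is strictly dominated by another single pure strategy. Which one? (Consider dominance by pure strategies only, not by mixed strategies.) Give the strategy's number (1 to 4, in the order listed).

Bob prefers columns that give Alice less. Compare II with IV: -2 < 4, 0 < 4, -2 < -1.
So IV strictly dominates II for Bob; II is strictly dominated.

2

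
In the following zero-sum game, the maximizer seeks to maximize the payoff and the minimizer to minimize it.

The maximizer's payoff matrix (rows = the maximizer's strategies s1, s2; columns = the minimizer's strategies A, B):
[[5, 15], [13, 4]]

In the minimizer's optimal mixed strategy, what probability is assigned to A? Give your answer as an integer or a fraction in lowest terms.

Row minima are 5 and 4, so the maximizer's maximin is 5; column maxima are 13 and 15, so the minimizer's minimax is 13. These differ, so the equilibrium is in mixed strategies.
Let the minimizer play A with probability q. The maximizer is indifferent when 5q + 15(1−q) = 13q + 4(1−q), giving q = 11/19.

11/19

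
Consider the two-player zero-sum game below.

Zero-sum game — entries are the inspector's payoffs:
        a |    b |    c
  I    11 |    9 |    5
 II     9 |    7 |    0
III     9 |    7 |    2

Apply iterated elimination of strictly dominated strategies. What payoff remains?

5

Row III is strictly dominated by row I (11>9, 9>7, 5>2); eliminate III.
Row II is strictly dominated by row I (11>9, 9>7, 5>0); eliminate II.
Column b is strictly dominated by c for the inspectee (5<9); eliminate b.
Column a is strictly dominated by c for the inspectee (5<11); eliminate a.
Only (I, c) remains, with payoff 5.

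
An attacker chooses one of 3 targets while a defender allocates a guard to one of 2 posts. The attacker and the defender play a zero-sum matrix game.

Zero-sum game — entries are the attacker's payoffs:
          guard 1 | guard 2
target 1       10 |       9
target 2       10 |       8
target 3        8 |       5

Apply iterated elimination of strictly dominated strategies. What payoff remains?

9

Row target 3 is strictly dominated by row target 1 (10>8, 9>5); eliminate target 3.
Column guard 1 is strictly dominated by guard 2 for the defender (9<10, 8<10); eliminate guard 1.
Row target 2 is strictly dominated by row target 1 (9>8); eliminate target 2.
Only (target 1, guard 2) remains, with payoff 9.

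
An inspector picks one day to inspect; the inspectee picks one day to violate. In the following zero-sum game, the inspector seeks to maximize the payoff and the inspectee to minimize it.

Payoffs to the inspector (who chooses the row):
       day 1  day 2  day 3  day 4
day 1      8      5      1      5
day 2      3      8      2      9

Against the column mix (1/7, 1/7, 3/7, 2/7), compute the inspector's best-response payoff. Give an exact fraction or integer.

5

day 1: (8)·(1/7) + (5)·(1/7) + (1)·(3/7) + (5)·(2/7) = 26/7.
day 2: (3)·(1/7) + (8)·(1/7) + (2)·(3/7) + (9)·(2/7) = 5.
The best pure response is day 2 with expected payoff 5.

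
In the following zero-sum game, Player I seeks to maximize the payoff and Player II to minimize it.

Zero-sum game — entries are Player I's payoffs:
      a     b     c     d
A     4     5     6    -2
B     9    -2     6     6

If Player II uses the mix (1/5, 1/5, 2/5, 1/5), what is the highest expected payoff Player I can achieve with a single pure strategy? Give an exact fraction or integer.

A: (4)·(1/5) + (5)·(1/5) + (6)·(2/5) + (-2)·(1/5) = 19/5.
B: (9)·(1/5) + (-2)·(1/5) + (6)·(2/5) + (6)·(1/5) = 5.
The best pure response is B with expected payoff 5.

5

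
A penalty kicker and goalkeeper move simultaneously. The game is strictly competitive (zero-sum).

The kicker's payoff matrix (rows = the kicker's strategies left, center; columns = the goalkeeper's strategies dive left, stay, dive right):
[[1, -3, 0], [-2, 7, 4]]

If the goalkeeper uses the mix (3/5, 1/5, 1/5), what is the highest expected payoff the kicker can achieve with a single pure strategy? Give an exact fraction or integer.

1

left: (1)·(3/5) + (-3)·(1/5) + (0)·(1/5) = 0.
center: (-2)·(3/5) + (7)·(1/5) + (4)·(1/5) = 1.
The best pure response is center with expected payoff 1.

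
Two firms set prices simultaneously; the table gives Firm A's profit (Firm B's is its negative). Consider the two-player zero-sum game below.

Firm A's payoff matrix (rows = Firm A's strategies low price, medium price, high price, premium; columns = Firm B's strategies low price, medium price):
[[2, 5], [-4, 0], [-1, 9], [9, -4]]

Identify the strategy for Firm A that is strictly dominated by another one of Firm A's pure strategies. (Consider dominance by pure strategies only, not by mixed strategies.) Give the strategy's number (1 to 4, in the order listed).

Compare medium price with low price: 2 > -4, 5 > 0.
So low price strictly dominates medium price for Firm A; medium price is strictly dominated.

2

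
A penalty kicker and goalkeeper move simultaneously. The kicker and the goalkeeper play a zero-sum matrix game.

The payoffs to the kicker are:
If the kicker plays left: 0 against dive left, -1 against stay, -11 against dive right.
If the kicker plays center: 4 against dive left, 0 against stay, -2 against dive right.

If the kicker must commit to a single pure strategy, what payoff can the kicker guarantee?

-2

The worst-case payoff for each row is left: -11, center: -2.
The best of these is -2.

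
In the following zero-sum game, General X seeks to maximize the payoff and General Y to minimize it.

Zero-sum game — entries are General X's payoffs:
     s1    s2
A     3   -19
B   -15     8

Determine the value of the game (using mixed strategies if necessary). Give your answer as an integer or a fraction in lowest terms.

Row minima are -19 and -15, so General X's maximin is -15; column maxima are 3 and 8, so General Y's minimax is 3. These differ, so the equilibrium is in mixed strategies.
Let General X play A with probability p. General Y is indifferent when 3p − 15(1−p) = −19p + 8(1−p), giving p = 23/45.
Let General Y play s1 with probability q. General X is indifferent when 3q − 19(1−q) = −15q + 8(1−q), giving q = 3/5.
The value is 3·(3/5) + (-19)·(2/5) = -29/5.

-29/5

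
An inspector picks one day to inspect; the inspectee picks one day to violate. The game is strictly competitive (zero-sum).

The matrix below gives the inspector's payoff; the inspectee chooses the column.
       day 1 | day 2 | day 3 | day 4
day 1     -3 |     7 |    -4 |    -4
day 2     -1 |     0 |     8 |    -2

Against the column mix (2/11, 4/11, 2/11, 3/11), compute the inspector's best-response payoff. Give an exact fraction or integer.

8/11

day 1: (-3)·(2/11) + (7)·(4/11) + (-4)·(2/11) + (-4)·(3/11) = 2/11.
day 2: (-1)·(2/11) + (0)·(4/11) + (8)·(2/11) + (-2)·(3/11) = 8/11.
The best pure response is day 2 with expected payoff 8/11.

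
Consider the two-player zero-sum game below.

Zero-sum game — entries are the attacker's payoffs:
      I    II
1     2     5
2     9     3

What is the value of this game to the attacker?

Row minima are 2 and 3, so the attacker's maximin is 3; column maxima are 9 and 5, so the defender's minimax is 5. These differ, so the equilibrium is in mixed strategies.
Let the attacker play 1 with probability p. The defender is indifferent when 2p + 9(1−p) = 5p + 3(1−p), giving p = 2/3.
Let the defender play I with probability q. The attacker is indifferent when 2q + 5(1−q) = 9q + 3(1−q), giving q = 2/9.
The value is 2·(2/9) + (5)·(7/9) = 13/3.

13/3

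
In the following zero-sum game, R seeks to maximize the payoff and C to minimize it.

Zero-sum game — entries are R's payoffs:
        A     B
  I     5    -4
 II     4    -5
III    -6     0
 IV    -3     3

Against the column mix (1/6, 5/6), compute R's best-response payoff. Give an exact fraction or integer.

2

I: (5)·(1/6) + (-4)·(5/6) = -5/2.
II: (4)·(1/6) + (-5)·(5/6) = -7/2.
III: (-6)·(1/6) + (0)·(5/6) = -1.
IV: (-3)·(1/6) + (3)·(5/6) = 2.
The best pure response is IV with expected payoff 2.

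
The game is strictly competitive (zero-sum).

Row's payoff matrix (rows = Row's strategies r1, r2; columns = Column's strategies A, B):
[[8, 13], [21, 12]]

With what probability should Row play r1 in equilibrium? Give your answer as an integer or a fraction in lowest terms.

9/14

Row minima are 8 and 12, so Row's maximin is 12; column maxima are 21 and 13, so Column's minimax is 13. These differ, so the equilibrium is in mixed strategies.
Let Row play r1 with probability p. Column is indifferent when 8p + 21(1−p) = 13p + 12(1−p), giving p = 9/14.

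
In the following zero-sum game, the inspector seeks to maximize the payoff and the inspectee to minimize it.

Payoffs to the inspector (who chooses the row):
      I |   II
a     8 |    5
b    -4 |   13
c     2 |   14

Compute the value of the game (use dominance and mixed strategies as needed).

Row b is strictly dominated by row c, so the inspector never plays it.
The remaining 2×2 game on (a, c) × (I, II) has no saddle point. Let the inspector play a with probability p; indifference gives 8p + 2(1−p) = 5p + 14(1−p), so p = 4/5.
Similarly the inspectee's optimal q on I is 3/5, and the value is 8·(3/5) + (5)·(2/5) = 34/5.

34/5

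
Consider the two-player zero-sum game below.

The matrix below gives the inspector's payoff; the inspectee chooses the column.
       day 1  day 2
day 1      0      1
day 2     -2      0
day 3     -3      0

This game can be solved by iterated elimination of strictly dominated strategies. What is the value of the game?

0

Column day 2 is strictly dominated by day 1 for the inspectee (0<1, -2<0, -3<0); eliminate day 2.
Row day 3 is strictly dominated by row day 1 (0>-3); eliminate day 3.
Row day 2 is strictly dominated by row day 1 (0>-2); eliminate day 2.
Only (day 1, day 1) remains, with payoff 0.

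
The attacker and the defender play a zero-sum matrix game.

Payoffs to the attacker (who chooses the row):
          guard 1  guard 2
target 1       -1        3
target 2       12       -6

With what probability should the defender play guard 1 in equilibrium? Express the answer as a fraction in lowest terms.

Row minima are -1 and -6, so the attacker's maximin is -1; column maxima are 12 and 3, so the defender's minimax is 3. These differ, so the equilibrium is in mixed strategies.
Let the defender play guard 1 with probability q. The attacker is indifferent when −q + 3(1−q) = 12q − 6(1−q), giving q = 9/22.

9/22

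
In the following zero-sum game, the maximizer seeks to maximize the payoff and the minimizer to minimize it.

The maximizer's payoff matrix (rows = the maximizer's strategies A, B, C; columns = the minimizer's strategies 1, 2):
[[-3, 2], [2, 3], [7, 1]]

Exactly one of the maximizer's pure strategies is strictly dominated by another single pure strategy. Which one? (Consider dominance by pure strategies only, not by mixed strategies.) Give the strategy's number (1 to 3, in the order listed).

1

Compare A with B: 2 > -3, 3 > 2.
So B strictly dominates A for the maximizer; A is strictly dominated.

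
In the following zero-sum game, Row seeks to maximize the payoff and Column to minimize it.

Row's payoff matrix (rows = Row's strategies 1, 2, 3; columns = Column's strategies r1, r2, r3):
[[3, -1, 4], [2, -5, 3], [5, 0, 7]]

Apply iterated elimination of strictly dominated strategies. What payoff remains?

0

Row 2 is strictly dominated by row 1 (3>2, -1>-5, 4>3); eliminate 2.
Row 1 is strictly dominated by row 3 (5>3, 0>-1, 7>4); eliminate 1.
Column r3 is strictly dominated by r1 for Column (5<7); eliminate r3.
Column r1 is strictly dominated by r2 for Column (0<5); eliminate r1.
Only (3, r2) remains, with payoff 0.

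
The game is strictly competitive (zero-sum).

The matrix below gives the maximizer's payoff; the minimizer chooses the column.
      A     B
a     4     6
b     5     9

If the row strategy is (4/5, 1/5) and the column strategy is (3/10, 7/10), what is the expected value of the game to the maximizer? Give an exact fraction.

Against (3/10, 7/10), each row's expected payoff is a: 27/5; b: 39/5.
Taking the (4/5, 1/5)-weighted average: (4/5)·(27/5) + (1/5)·(39/5) = 147/25.

147/25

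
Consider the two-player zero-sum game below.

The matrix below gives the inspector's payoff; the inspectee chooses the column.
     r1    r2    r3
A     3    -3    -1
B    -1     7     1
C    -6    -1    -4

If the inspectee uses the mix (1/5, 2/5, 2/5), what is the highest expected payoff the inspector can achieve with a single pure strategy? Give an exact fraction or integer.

A: (3)·(1/5) + (-3)·(2/5) + (-1)·(2/5) = -1.
B: (-1)·(1/5) + (7)·(2/5) + (1)·(2/5) = 3.
C: (-6)·(1/5) + (-1)·(2/5) + (-4)·(2/5) = -16/5.
The best pure response is B with expected payoff 3.

3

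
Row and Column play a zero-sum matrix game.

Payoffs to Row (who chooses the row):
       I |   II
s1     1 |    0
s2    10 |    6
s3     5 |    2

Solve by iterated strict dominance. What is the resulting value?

6

Row s3 is strictly dominated by row s2 (10>5, 6>2); eliminate s3.
Column I is strictly dominated by II for Column (0<1, 6<10); eliminate I.
Row s1 is strictly dominated by row s2 (6>0); eliminate s1.
Only (s2, II) remains, with payoff 6.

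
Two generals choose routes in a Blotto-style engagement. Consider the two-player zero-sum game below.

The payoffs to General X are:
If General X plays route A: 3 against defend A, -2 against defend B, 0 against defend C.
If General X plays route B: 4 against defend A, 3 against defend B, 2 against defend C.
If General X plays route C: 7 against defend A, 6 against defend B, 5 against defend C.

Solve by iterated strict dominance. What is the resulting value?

Row route B is strictly dominated by row route C (7>4, 6>3, 5>2); eliminate route B.
Row route A is strictly dominated by row route C (7>3, 6>-2, 5>0); eliminate route A.
Column defend B is strictly dominated by defend C for General Y (5<6); eliminate defend B.
Column defend A is strictly dominated by defend C for General Y (5<7); eliminate defend A.
Only (route C, defend C) remains, with payoff 5.

5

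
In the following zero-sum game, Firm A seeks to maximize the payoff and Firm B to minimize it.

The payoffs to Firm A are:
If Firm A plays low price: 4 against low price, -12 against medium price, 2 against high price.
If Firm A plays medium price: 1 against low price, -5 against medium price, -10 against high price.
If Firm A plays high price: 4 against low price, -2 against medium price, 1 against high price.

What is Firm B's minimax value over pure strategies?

-2

The worst case (largest entry) in each column is low price: 4, medium price: -2, high price: 2.
The best (smallest) of these is -2.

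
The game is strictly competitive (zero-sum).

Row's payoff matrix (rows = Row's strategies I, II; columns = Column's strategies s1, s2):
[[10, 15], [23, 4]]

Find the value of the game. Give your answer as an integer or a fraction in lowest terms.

305/24

Row minima are 10 and 4, so Row's maximin is 10; column maxima are 23 and 15, so Column's minimax is 15. These differ, so the equilibrium is in mixed strategies.
Let Row play I with probability p. Column is indifferent when 10p + 23(1−p) = 15p + 4(1−p), giving p = 19/24.
Let Column play s1 with probability q. Row is indifferent when 10q + 15(1−q) = 23q + 4(1−q), giving q = 11/24.
The value is 10·(11/24) + (15)·(13/24) = 305/24.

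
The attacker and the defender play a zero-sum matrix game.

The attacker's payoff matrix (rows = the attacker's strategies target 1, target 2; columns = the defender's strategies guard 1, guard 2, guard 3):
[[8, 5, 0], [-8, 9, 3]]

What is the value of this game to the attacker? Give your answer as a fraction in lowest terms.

Column guard 2 is strictly dominated by guard 3 for the defender (it gives the attacker more in every row).
The remaining 2×2 game on (target 1, target 2) × (guard 1, guard 3) has no saddle point. Let the attacker play target 1 with probability p; indifference gives 8p − 8(1−p) = 3(1−p), so p = 11/19.
Similarly the defender's optimal q on guard 1 is 3/19, and the value is 8·(3/19) + (0)·(16/19) = 24/19.

24/19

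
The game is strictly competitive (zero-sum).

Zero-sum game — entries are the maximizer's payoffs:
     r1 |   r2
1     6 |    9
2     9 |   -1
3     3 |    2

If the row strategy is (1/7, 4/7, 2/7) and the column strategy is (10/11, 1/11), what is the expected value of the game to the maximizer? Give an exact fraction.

489/77

Against (10/11, 1/11), each row's expected payoff is 1: 69/11; 2: 89/11; 3: 32/11.
Taking the (1/7, 4/7, 2/7)-weighted average: (1/7)·(69/11) + (4/7)·(89/11) + (2/7)·(32/11) = 489/77.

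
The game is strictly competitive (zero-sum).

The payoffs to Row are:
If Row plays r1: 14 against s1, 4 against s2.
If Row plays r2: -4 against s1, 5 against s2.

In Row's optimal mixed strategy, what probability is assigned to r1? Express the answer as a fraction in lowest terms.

9/19

Row minima are 4 and -4, so Row's maximin is 4; column maxima are 14 and 5, so Column's minimax is 5. These differ, so the equilibrium is in mixed strategies.
Let Row play r1 with probability p. Column is indifferent when 14p − 4(1−p) = 4p + 5(1−p), giving p = 9/19.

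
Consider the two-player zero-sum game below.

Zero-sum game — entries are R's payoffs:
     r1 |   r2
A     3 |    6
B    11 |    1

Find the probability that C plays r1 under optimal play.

5/13

Row minima are 3 and 1, so R's maximin is 3; column maxima are 11 and 6, so C's minimax is 6. These differ, so the equilibrium is in mixed strategies.
Let C play r1 with probability q. R is indifferent when 3q + 6(1−q) = 11q + (1−q), giving q = 5/13.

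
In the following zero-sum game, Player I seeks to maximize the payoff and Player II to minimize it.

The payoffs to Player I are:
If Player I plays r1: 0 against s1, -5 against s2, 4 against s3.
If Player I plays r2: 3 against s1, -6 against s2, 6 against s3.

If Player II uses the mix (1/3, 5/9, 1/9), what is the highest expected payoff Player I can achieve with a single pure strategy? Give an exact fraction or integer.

-5/3

r1: (0)·(1/3) + (-5)·(5/9) + (4)·(1/9) = -7/3.
r2: (3)·(1/3) + (-6)·(5/9) + (6)·(1/9) = -5/3.
The best pure response is r2 with expected payoff -5/3.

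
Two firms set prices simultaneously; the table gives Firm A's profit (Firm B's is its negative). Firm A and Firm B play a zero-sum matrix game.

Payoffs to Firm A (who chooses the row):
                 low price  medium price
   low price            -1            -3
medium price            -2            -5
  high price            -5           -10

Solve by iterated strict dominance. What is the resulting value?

-3

Row medium price is strictly dominated by row low price (-1>-2, -3>-5); eliminate medium price.
Column low price is strictly dominated by medium price for Firm B (-3<-1, -10<-5); eliminate low price.
Row high price is strictly dominated by row low price (-3>-10); eliminate high price.
Only (low price, medium price) remains, with payoff -3.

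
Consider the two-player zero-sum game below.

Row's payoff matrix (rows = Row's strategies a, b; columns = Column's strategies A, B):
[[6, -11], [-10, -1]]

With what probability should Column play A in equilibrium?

5/13

Row minima are -11 and -10, so Row's maximin is -10; column maxima are 6 and -1, so Column's minimax is -1. These differ, so the equilibrium is in mixed strategies.
Let Column play A with probability q. Row is indifferent when 6q − 11(1−q) = −10q − (1−q), giving q = 5/13.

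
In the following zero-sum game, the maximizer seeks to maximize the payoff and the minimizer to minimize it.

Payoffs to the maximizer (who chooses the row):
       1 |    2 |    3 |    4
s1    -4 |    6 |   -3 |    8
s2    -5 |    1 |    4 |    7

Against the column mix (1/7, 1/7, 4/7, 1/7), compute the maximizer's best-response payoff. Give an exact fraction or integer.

19/7

s1: (-4)·(1/7) + (6)·(1/7) + (-3)·(4/7) + (8)·(1/7) = -2/7.
s2: (-5)·(1/7) + (1)·(1/7) + (4)·(4/7) + (7)·(1/7) = 19/7.
The best pure response is s2 with expected payoff 19/7.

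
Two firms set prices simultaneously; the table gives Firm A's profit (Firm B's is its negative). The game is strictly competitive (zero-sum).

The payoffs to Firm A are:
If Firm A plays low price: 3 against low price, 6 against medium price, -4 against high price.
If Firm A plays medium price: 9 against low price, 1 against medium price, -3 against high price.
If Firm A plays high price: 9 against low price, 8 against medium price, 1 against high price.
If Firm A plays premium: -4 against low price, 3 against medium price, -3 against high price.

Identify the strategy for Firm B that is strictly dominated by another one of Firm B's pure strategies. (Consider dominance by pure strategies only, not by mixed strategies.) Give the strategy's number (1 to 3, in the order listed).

2

Firm B prefers columns that give Firm A less. Compare medium price with high price: -4 < 6, -3 < 1, 1 < 8, -3 < 3.
So high price strictly dominates medium price for Firm B; medium price is strictly dominated.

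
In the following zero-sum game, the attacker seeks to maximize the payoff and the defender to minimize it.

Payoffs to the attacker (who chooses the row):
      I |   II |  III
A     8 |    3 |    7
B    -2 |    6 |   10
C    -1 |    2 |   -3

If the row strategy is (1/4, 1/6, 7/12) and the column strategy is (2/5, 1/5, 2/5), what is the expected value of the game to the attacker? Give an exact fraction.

Against (2/5, 1/5, 2/5), each row's expected payoff is A: 33/5; B: 22/5; C: -6/5.
Taking the (1/4, 1/6, 7/12)-weighted average: (1/4)·(33/5) + (1/6)·(22/5) + (7/12)·(-6/5) = 101/60.

101/60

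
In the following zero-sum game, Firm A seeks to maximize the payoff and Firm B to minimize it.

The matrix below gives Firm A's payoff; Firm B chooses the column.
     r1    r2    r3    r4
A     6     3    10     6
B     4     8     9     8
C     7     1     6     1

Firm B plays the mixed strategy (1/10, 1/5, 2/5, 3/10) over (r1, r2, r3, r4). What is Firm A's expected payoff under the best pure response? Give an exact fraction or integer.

A: (6)·(1/10) + (3)·(1/5) + (10)·(2/5) + (6)·(3/10) = 7.
B: (4)·(1/10) + (8)·(1/5) + (9)·(2/5) + (8)·(3/10) = 8.
C: (7)·(1/10) + (1)·(1/5) + (6)·(2/5) + (1)·(3/10) = 18/5.
The best pure response is B with expected payoff 8.

8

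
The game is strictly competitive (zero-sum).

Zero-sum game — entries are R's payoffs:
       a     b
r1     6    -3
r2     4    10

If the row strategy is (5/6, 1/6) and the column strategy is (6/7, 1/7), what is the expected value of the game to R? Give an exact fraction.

Against (6/7, 1/7), each row's expected payoff is r1: 33/7; r2: 34/7.
Taking the (5/6, 1/6)-weighted average: (5/6)·(33/7) + (1/6)·(34/7) = 199/42.

199/42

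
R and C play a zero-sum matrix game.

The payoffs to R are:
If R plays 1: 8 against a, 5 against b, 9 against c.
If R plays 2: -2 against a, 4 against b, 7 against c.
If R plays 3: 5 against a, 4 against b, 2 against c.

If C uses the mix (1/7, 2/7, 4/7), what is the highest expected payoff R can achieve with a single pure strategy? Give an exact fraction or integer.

1: (8)·(1/7) + (5)·(2/7) + (9)·(4/7) = 54/7.
2: (-2)·(1/7) + (4)·(2/7) + (7)·(4/7) = 34/7.
3: (5)·(1/7) + (4)·(2/7) + (2)·(4/7) = 3.
The best pure response is 1 with expected payoff 54/7.

54/7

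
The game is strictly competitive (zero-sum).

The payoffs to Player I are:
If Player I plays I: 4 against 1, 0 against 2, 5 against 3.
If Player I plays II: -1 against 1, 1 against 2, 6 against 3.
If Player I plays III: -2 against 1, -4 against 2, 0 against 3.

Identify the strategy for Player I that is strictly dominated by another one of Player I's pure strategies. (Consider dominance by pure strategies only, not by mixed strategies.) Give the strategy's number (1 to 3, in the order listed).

3

Compare III with I: 4 > -2, 0 > -4, 5 > 0.
So I strictly dominates III for Player I; III is strictly dominated.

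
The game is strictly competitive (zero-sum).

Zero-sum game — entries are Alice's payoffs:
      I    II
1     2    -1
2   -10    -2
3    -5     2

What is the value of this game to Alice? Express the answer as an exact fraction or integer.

-1/10

Row 2 is strictly dominated by row 3, so Alice never plays it.
The remaining 2×2 game on (1, 3) × (I, II) has no saddle point. Let Alice play 1 with probability p; indifference gives 2p − 5(1−p) = −p + 2(1−p), so p = 7/10.
Similarly Bob's optimal q on I is 3/10, and the value is 2·(3/10) + (-1)·(7/10) = -1/10.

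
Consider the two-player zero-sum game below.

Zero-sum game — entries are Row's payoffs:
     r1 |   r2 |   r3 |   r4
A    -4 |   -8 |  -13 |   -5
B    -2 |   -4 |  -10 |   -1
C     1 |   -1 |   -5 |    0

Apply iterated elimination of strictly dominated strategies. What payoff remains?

-5

Column r1 is strictly dominated by r2 for Column (-8<-4, -4<-2, -1<1); eliminate r1.
Column r2 is strictly dominated by r3 for Column (-13<-8, -10<-4, -5<-1); eliminate r2.
Row B is strictly dominated by row C (-5>-10, 0>-1); eliminate B.
Row A is strictly dominated by row C (-5>-13, 0>-5); eliminate A.
Column r4 is strictly dominated by r3 for Column (-5<0); eliminate r4.
Only (C, r3) remains, with payoff -5.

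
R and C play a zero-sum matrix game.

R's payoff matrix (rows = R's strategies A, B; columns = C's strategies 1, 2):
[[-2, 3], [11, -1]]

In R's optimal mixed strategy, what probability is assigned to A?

Row minima are -2 and -1, so R's maximin is -1; column maxima are 11 and 3, so C's minimax is 3. These differ, so the equilibrium is in mixed strategies.
Let R play A with probability p. C is indifferent when −2p + 11(1−p) = 3p − (1−p), giving p = 12/17.

12/17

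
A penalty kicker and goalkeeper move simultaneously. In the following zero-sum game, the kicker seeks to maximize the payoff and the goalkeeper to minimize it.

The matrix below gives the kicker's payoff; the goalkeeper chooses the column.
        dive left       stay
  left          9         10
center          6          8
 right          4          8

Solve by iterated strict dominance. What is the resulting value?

9

Column stay is strictly dominated by dive left for the goalkeeper (9<10, 6<8, 4<8); eliminate stay.
Row right is strictly dominated by row left (9>4); eliminate right.
Row center is strictly dominated by row left (9>6); eliminate center.
Only (left, dive left) remains, with payoff 9.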